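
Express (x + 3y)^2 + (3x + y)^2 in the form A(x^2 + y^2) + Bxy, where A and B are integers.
10(x^2 + y^2) + 12xy

Expanding: (x + 3y)^2 = x^2 + 6xy + 9y^2
(3x + y)^2 = 9x^2 + 6xy + y^2
Sum = (1+9)(x^2+y^2) + 12xy = 10(x^2 + y^2) + 12xy
This is symmetric in x and y.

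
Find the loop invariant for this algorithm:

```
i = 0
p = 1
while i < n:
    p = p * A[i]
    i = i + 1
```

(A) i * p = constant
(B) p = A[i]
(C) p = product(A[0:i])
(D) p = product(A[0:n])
C

A loop invariant must hold before the first iteration and be re-established by every execution of the body.

(C) p = product(A[0:i]): Initially i = 0 and p = 1 = product of the empty slice A[0:0]. If p = product(A[0:i]) holds at the top of an iteration, the body sets p to product(A[0:i]) * A[i] = product(A[0:i+1]) and then i to i+1, so the property is restored. At exit i = n, giving p = product(A[0:n]).

The other options fail:
(A) i * p = constant: initially i * p = 0, but after one iteration it is 1 * A[0], which is nonzero in general.
(B) p = A[i]: after the first iteration p = A[0] but i = 1; in general p is a product of several elements, not a single one.
(D) p = product(A[0:n]): false before the loop (p = 1, not the full product) -- it only becomes true at exit.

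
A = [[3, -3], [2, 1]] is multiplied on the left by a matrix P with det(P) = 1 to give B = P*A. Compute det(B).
9

By the multiplicative property of determinants, det(B) = det(P*A) = det(P) * det(A) = det(A),
so the determinant is invariant under multiplication by any determinant-1 matrix; we just need det(A).

det(A) = (3)(1) - (-3)(2) = 3 - (-6) = 9

Therefore det(B) = 1 * 9 = 9.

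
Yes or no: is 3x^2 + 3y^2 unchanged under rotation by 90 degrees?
Yes

Applying rotation by 90 degrees: x' = x*cos(90 degrees) - y*sin(90 degrees) = -y, y' = x*sin(90 degrees) + y*cos(90 degrees) = x

Substituting into 3x^2 + 3y^2:
3(-y)^2 + 3(x)^2
= 3x^2 + 3y^2

This equals the original expression 3x^2 + 3y^2, so it IS invariant.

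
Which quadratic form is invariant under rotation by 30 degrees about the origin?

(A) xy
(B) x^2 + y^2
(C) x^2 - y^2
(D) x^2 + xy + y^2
B

Rotation by 30 degrees sends (x, y) to (sqrt(3)x/2 - y/2, x/2 + sqrt(3)y/2).
Substitute the transformed coordinates into each option and compare with the original:
(A) xy  ->  (sqrt(3)x/2 - y/2)(x/2 + sqrt(3)y/2) = sqrt(3)x^2/4 + xy/2 - sqrt(3)y^2/4   [differs from xy: not invariant]
(B) x^2 + y^2  ->  (sqrt(3)x/2 - y/2)^2 + (x/2 + sqrt(3)y/2)^2 = x^2 + y^2   [equals x^2 + y^2: invariant]
(C) x^2 - y^2  ->  (sqrt(3)x/2 - y/2)^2 - (x/2 + sqrt(3)y/2)^2 = x^2/2 - sqrt(3)xy - y^2/2   [differs from x^2 - y^2: not invariant]
(D) x^2 + xy + y^2  ->  (sqrt(3)x/2 - y/2)^2 + (sqrt(3)x/2 - y/2)(x/2 + sqrt(3)y/2) + (x/2 + sqrt(3)y/2)^2 = sqrt(3)x^2/4 + x^2 + xy/2 - sqrt(3)y^2/4 + y^2   [differs from x^2 + xy + y^2: not invariant]

Only option (B), x^2 + y^2, is unchanged by the transformation.
x^2 + y^2 is the squared distance from the origin, which rotations preserve.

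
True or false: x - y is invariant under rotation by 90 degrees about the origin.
False

Applying rotation by 90 degrees: x' = x*cos(90 degrees) - y*sin(90 degrees) = -y, y' = x*sin(90 degrees) + y*cos(90 degrees) = x

Substituting into x - y:
(-y) - (x)
= -x - y

This differs from the original expression x - y, so it is NOT invariant.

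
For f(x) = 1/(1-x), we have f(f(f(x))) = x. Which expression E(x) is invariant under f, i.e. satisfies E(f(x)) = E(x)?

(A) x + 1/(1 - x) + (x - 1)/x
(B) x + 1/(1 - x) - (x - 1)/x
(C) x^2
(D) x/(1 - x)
A

Replace x by f(x) = 1/(1 - x) in each option and simplify. As a quick numerical cross-check, also compare E(3) with E(f(3)) = E(-1/2).

(A) x + 1/(1 - x) + (x - 1)/x  ->  (1/(1 - x)) + 1/(1 - (1/(1 - x))) + ((1/(1 - x)) - 1)/(1/(1 - x)), which simplifies back to x + 1/(1 - x) + (x - 1)/x; check: E(3) = 19/6, E(-1/2) = 19/6.   [invariant]
(B) x + 1/(1 - x) - (x - 1)/x  ->  (1/(1 - x)) + 1/(1 - (1/(1 - x))) - ((1/(1 - x)) - 1)/(1/(1 - x)) = (x^2(1 - x) - x + (x - 1)^2)/(x(x - 1)); check: E(3) = 11/6 but E(-1/2) = -17/6.   [not invariant]
(C) x^2  ->  (1/(1 - x))^2 = (x - 1)^(-2); check: E(3) = 9 but E(-1/2) = 1/4.   [not invariant]
(D) x/(1 - x)  ->  (1/(1 - x))/(1 - (1/(1 - x))) = -1/x; check: E(3) = -3/2 but E(-1/2) = -1/3.   [not invariant]

Only (A) is unchanged. Indeed f(f(x)) = 1/(1 - 1/(1-x)) = (1-x)/(-x) = (x-1)/x, so E(x) = x + f(x) + f(f(x)) is the sum over the whole 3-cycle; applying f just permutes the three terms cyclically (x -> f(x) -> f(f(x)) -> x), leaving the sum unchanged.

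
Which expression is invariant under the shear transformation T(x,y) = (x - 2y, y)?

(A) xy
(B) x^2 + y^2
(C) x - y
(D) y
D

Under the shear T(x,y) = (x - 2y, y):
Substitute the transformed coordinates into each option and compare with the original:
(A) xy  ->  (x - 2y)(y) = xy - 2y^2   [differs from xy: not invariant]
(B) x^2 + y^2  ->  (x - 2y)^2 + (y)^2 = x^2 - 4xy + 5y^2   [differs from x^2 + y^2: not invariant]
(C) x - y  ->  (x - 2y) - (y) = x - 3y   [differs from x - y: not invariant]
(D) y  ->  (y) = y   [equals y: invariant]

Only option (D), y, is unchanged by the transformation.
A horizontal shear moves points parallel to the x-axis, so the y-coordinate (and any function of y alone) is unchanged.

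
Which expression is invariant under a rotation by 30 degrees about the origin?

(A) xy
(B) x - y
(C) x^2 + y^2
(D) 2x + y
C

A rotation by 30 degrees sends (x, y) to (sqrt(3)x/2 - y/2, x/2 + sqrt(3)y/2).
Substitute the transformed coordinates into each option and compare with the original:
(A) xy  ->  (sqrt(3)x/2 - y/2)(x/2 + sqrt(3)y/2) = sqrt(3)x^2/4 + xy/2 - sqrt(3)y^2/4   [differs from xy: not invariant]
(B) x - y  ->  (sqrt(3)x/2 - y/2) - (x/2 + sqrt(3)y/2) = -x/2 + sqrt(3)x/2 - sqrt(3)y/2 - y/2   [differs from x - y: not invariant]
(C) x^2 + y^2  ->  (sqrt(3)x/2 - y/2)^2 + (x/2 + sqrt(3)y/2)^2 = x^2 + y^2   [equals x^2 + y^2: invariant]
(D) 2x + y  ->  2(sqrt(3)x/2 - y/2) + (x/2 + sqrt(3)y/2) = x/2 + sqrt(3)x - y + sqrt(3)y/2   [differs from 2x + y: not invariant]

Only option (C), x^2 + y^2, is unchanged by the transformation.
Geometrically, x^2 + y^2 is the squared distance from the origin, which every rotation about the origin preserves.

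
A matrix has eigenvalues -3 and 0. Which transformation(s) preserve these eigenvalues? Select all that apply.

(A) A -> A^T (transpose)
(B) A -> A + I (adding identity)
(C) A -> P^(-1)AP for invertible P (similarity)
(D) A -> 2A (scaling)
A and C

Eigenvalues are preserved by:
1. Similarity transformations: A -> P^(-1)AP (same characteristic polynomial)
2. Transpose: A^T has the same eigenvalues as A

Eigenvalues are NOT preserved by:
- Adding identity: eigenvalues become -3+1, 0+1
- Scaling: eigenvalues become -6, 0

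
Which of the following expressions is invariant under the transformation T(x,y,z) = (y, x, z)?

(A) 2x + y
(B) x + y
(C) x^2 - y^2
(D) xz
B

Apply T(x,y,z) = (y, x, z) to each option, i.e. replace (x, y, z) by the transformed coordinates.
Substitute the transformed coordinates into each option and compare with the original:
(A) 2x + y  ->  2(y) + (x) = x + 2y   [differs from 2x + y: not invariant]
(B) x + y  ->  (y) + (x) = x + y   [equals x + y: invariant]
(C) x^2 - y^2  ->  (y)^2 - (x)^2 = -x^2 + y^2   [differs from x^2 - y^2: not invariant]
(D) xz  ->  (y)(z) = yz   [differs from xz: not invariant]

Only option (B), x + y, is unchanged by the transformation.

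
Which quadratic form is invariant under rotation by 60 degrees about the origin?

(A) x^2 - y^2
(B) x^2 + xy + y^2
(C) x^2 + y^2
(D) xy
C

Rotation by 60 degrees sends (x, y) to (x/2 - sqrt(3)y/2, sqrt(3)x/2 + y/2).
Substitute the transformed coordinates into each option and compare with the original:
(A) x^2 - y^2  ->  (x/2 - sqrt(3)y/2)^2 - (sqrt(3)x/2 + y/2)^2 = -x^2/2 - sqrt(3)xy + y^2/2   [differs from x^2 - y^2: not invariant]
(B) x^2 + xy + y^2  ->  (x/2 - sqrt(3)y/2)^2 + (x/2 - sqrt(3)y/2)(sqrt(3)x/2 + y/2) + (sqrt(3)x/2 + y/2)^2 = sqrt(3)x^2/4 + x^2 - xy/2 - sqrt(3)y^2/4 + y^2   [differs from x^2 + xy + y^2: not invariant]
(C) x^2 + y^2  ->  (x/2 - sqrt(3)y/2)^2 + (sqrt(3)x/2 + y/2)^2 = x^2 + y^2   [equals x^2 + y^2: invariant]
(D) xy  ->  (x/2 - sqrt(3)y/2)(sqrt(3)x/2 + y/2) = sqrt(3)x^2/4 - xy/2 - sqrt(3)y^2/4   [differs from xy: not invariant]

Only option (C), x^2 + y^2, is unchanged by the transformation.
x^2 + y^2 is the squared distance from the origin, which rotations preserve.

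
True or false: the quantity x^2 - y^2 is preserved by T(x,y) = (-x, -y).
True

Substitute T(x,y) = (-x, -y) into the expression and compare with the original.

Original: x^2 - y^2
After applying T: (-x)^2 - (-y)^2 = x^2 - y^2

This is identical to the original x^2 - y^2, so the expression is invariant.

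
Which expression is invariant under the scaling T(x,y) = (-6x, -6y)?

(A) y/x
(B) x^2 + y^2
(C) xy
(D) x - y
A

Under the uniform scaling T(x,y) = (-6x, -6y):
Substitute the transformed coordinates into each option and compare with the original:
(A) y/x  ->  (-6y)/(-6x) = y/x   [equals y/x: invariant]
(B) x^2 + y^2  ->  (-6x)^2 + (-6y)^2 = 36x^2 + 36y^2   [differs from x^2 + y^2: not invariant]
(C) xy  ->  (-6x)(-6y) = 36xy   [differs from xy: not invariant]
(D) x - y  ->  (-6x) - (-6y) = -6x + 6y   [differs from x - y: not invariant]

Only option (A), y/x, is unchanged by the transformation.
The common factor -6 cancels in a ratio of coordinates, while sums, products and sums of squares pick up factors of -6 or 36.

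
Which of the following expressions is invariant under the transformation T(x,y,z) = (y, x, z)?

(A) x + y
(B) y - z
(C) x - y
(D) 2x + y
A

Apply T(x,y,z) = (y, x, z) to each option, i.e. replace (x, y, z) by the transformed coordinates.
Substitute the transformed coordinates into each option and compare with the original:
(A) x + y  ->  (y) + (x) = x + y   [equals x + y: invariant]
(B) y - z  ->  (x) - (z) = x - z   [differs from y - z: not invariant]
(C) x - y  ->  (y) - (x) = -x + y   [differs from x - y: not invariant]
(D) 2x + y  ->  2(y) + (x) = x + 2y   [differs from 2x + y: not invariant]

Only option (A), x + y, is unchanged by the transformation.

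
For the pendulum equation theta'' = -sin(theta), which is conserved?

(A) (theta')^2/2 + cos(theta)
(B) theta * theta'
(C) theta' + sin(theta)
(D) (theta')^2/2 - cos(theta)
D

A first integral I satisfies dI/dt = 0 along every solution. Differentiate each option and use the equation of motion:
(A) d/dt[(theta')^2/2 + cos(theta)] = theta' theta'' - sin(theta) theta' = -2 theta' sin(theta), not identically 0
(B) d/dt[theta * theta'] = (theta')^2 + theta theta'' = (theta')^2 - theta sin(theta), not identically 0
(C) d/dt[theta' + sin(theta)] = theta'' + cos(theta) theta' = -sin(theta) + theta' cos(theta), not identically 0
(D) d/dt[(theta')^2/2 - cos(theta)] = theta' theta'' + sin(theta) theta' = theta'(-sin(theta)) + theta' sin(theta) = 0

Only (D) has zero time-derivative. This is the total energy: kinetic (theta')^2/2 plus potential -cos(theta).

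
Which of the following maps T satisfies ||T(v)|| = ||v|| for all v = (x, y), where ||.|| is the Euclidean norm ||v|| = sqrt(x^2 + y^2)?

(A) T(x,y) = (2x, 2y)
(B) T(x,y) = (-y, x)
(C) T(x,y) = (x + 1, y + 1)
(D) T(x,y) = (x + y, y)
B

A transformation preserves a norm if ||T(v)|| = ||v|| for every v; a single vector where the norm changes rules an option out.

(A) T(x,y) = (2x, 2y): v = (1, 0) has norm sqrt((1)^2 + (0)^2) = 1, but T(v) = (2, 0) has norm 2 -- not preserved.
(B) T(x,y) = (-y, x): preserves the norm -- it is an orthogonal map (a rotation/reflection), and (-y)^2 + (x)^2 simplifies to x^2 + y^2.
(C) T(x,y) = (x + 1, y + 1): v = (1, 0) has norm sqrt((1)^2 + (0)^2) = 1, but T(v) = (2, 1) has norm sqrt(5) -- not preserved.
(D) T(x,y) = (x + y, y): v = (0, 1) has norm sqrt((0)^2 + (1)^2) = 1, but T(v) = (1, 1) has norm sqrt(2) -- not preserved.

Therefore the answer is (B).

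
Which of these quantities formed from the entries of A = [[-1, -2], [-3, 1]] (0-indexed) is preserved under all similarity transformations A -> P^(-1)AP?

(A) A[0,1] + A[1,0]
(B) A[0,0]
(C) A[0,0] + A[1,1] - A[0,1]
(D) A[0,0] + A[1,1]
D

A[0,0] + A[1,1] is the trace of A. By the cyclic property of the trace, tr(P^(-1)AP) = tr(APP^(-1)) = tr(A), so it is the same for every matrix similar to A.

The other combinations are not similarity invariants. For example, take P = [[2, 1], [1, 1]] (det P = 1), so P^(-1) = [[1, -1], [-1, 2]] and
B = P^(-1)AP = [[1, -1], [-6, -1]].
Evaluating each option on A and on B:
(A) A[0,1] + A[1,0]: -5 for A, -7 for B -> changes
(B) A[0,0]: -1 for A, 1 for B -> changes
(C) A[0,0] + A[1,1] - A[0,1]: 2 for A, 1 for B -> changes
(D) A[0,0] + A[1,1]: 0 for A, 0 for B -> unchanged

Only (D) A[0,0] + A[1,1] = 0 survives (and it does so for every P, not just this one), so it is the invariant.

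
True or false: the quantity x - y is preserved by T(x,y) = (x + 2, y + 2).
True

Substitute T(x,y) = (x + 2, y + 2) into the expression and compare with the original.

Original: x - y
After applying T: (x + 2) - (y + 2) = x - y

This is identical to the original x - y, so the expression is invariant.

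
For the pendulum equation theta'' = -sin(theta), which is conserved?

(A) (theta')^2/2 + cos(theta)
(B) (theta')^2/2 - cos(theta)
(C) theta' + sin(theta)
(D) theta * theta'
B

A first integral I satisfies dI/dt = 0 along every solution. Differentiate each option and use the equation of motion:
(A) d/dt[(theta')^2/2 + cos(theta)] = theta' theta'' - sin(theta) theta' = -2 theta' sin(theta), not identically 0
(B) d/dt[(theta')^2/2 - cos(theta)] = theta' theta'' + sin(theta) theta' = theta'(-sin(theta)) + theta' sin(theta) = 0
(C) d/dt[theta' + sin(theta)] = theta'' + cos(theta) theta' = -sin(theta) + theta' cos(theta), not identically 0
(D) d/dt[theta * theta'] = (theta')^2 + theta theta'' = (theta')^2 - theta sin(theta), not identically 0

Only (B) has zero time-derivative. This is the total energy: kinetic (theta')^2/2 plus potential -cos(theta).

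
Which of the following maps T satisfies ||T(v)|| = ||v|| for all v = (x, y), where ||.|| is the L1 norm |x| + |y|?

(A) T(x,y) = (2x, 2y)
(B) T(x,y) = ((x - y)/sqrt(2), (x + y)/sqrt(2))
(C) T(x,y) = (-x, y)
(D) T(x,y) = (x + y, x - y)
C

A transformation preserves a norm if ||T(v)|| = ||v|| for every v; a single vector where the norm changes rules an option out.

(A) T(x,y) = (2x, 2y): v = (1, 0) has norm |1| + |0| = 1, but T(v) = (2, 0) has norm 2 -- not preserved.
(B) T(x,y) = ((x - y)/sqrt(2), (x + y)/sqrt(2)): v = (1, 0) has norm |1| + |0| = 1, but T(v) = (sqrt(2)/2, sqrt(2)/2) has norm sqrt(2) -- not preserved.
(C) T(x,y) = (-x, y): preserves the norm -- it only permutes the coordinates and/or flips signs, which leaves |x| + |y| unchanged.
(D) T(x,y) = (x + y, x - y): v = (1, 0) has norm |1| + |0| = 1, but T(v) = (1, 1) has norm 2 -- not preserved.

Therefore the answer is (C).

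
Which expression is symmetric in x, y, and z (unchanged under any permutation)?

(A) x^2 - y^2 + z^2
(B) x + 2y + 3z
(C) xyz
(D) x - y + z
C

A symmetric expression is unchanged when the variables are permuted; here the transformation to test is the swap (x, y) -> (y, x).
A symmetric expression must survive every permutation; the single swap x <-> y already eliminates the distractors, and the keyed expression is also unchanged by x <-> z and y <-> z (each variable enters it in exactly the same way).
Substitute the transformed coordinates into each option and compare with the original:
(A) x^2 - y^2 + z^2  ->  (y)^2 - (x)^2 + z^2 = -x^2 + y^2 + z^2   [differs from x^2 - y^2 + z^2: not invariant]
(B) x + 2y + 3z  ->  (y) + 2(x) + 3z = 2x + y + 3z   [differs from x + 2y + 3z: not invariant]
(C) xyz  ->  (y)(x)z = xyz   [equals xyz: invariant]
(D) x - y + z  ->  (y) - (x) + z = -x + y + z   [differs from x - y + z: not invariant]

Only option (C), xyz, is unchanged by the transformation.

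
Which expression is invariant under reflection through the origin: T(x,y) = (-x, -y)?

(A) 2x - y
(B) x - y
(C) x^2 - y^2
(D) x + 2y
C

The map is reflection through the origin: T(x,y) = (-x, -y).
Substitute the transformed coordinates into each option and compare with the original:
(A) 2x - y  ->  2(-x) - (-y) = -2x + y   [differs from 2x - y: not invariant]
(B) x - y  ->  (-x) - (-y) = -x + y   [differs from x - y: not invariant]
(C) x^2 - y^2  ->  (-x)^2 - (-y)^2 = x^2 - y^2   [equals x^2 - y^2: invariant]
(D) x + 2y  ->  (-x) + 2(-y) = -x - 2y   [differs from x + 2y: not invariant]

Only option (C), x^2 - y^2, is unchanged by the transformation.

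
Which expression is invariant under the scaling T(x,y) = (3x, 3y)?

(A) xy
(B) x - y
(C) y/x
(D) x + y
C

Under the uniform scaling T(x,y) = (3x, 3y):
Substitute the transformed coordinates into each option and compare with the original:
(A) xy  ->  (3x)(3y) = 9xy   [differs from xy: not invariant]
(B) x - y  ->  (3x) - (3y) = 3x - 3y   [differs from x - y: not invariant]
(C) y/x  ->  (3y)/(3x) = y/x   [equals y/x: invariant]
(D) x + y  ->  (3x) + (3y) = 3x + 3y   [differs from x + y: not invariant]

Only option (C), y/x, is unchanged by the transformation.
The common factor 3 cancels in a ratio of coordinates, while sums, products and sums of squares pick up factors of 3 or 9.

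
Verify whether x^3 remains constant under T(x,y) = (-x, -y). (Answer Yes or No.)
No

Substitute T(x,y) = (-x, -y) into the expression and compare with the original.

Original: x^3
After applying T: (-x)^3 = -x^3

This differs from the original x^3 (difference: -2x^3), so the expression is NOT invariant.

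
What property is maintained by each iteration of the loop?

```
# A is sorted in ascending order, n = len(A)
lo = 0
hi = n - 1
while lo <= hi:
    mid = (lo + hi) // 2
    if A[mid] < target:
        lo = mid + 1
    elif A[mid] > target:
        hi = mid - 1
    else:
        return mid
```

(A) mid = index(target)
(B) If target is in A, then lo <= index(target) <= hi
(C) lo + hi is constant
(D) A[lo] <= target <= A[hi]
B

A loop invariant must hold before the first iteration and be re-established by every execution of the body.

(B) If target is in A, then lo <= index(target) <= hi: Before the loop [lo, hi] = [0, n-1] covers every index. When A[mid] < target, sortedness puts target strictly to the right of mid, so setting lo = mid + 1 keeps index(target) in [lo, hi]; symmetrically for hi = mid - 1. Hence 'if target is in A then lo <= index(target) <= hi' holds after every iteration, and when lo > hi it proves target is absent.

The other options fail:
(A) mid = index(target): mid is just the current probe; it equals index(target) only on the iteration that returns.
(C) lo + hi is constant: each iteration moves exactly one of lo, hi, so lo + hi changes (e.g. 0 + (n-1) becomes (mid+1) + (n-1)).
(D) A[lo] <= target <= A[hi]: fails when target is not in A (e.g. target < A[0] already violates it before the loop), so it is not maintained in general.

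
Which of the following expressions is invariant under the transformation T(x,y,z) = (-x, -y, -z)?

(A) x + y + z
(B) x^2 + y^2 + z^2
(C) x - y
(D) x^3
B

Apply T(x,y,z) = (-x, -y, -z) to each option, i.e. replace (x, y, z) by the transformed coordinates.
Substitute the transformed coordinates into each option and compare with the original:
(A) x + y + z  ->  (-x) + (-y) + (-z) = -x - y - z   [differs from x + y + z: not invariant]
(B) x^2 + y^2 + z^2  ->  (-x)^2 + (-y)^2 + (-z)^2 = x^2 + y^2 + z^2   [equals x^2 + y^2 + z^2: invariant]
(C) x - y  ->  (-x) - (-y) = -x + y   [differs from x - y: not invariant]
(D) x^3  ->  (-x)^3 = -x^3   [differs from x^3: not invariant]

Only option (B), x^2 + y^2 + z^2, is unchanged by the transformation.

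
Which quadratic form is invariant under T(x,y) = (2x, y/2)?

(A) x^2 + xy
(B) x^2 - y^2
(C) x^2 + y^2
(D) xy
D

T multiplies x by 2 and divides y by 2.
Substitute the transformed coordinates into each option and compare with the original:
(A) x^2 + xy  ->  (2x)^2 + (2x)(y/2) = 4x^2 + xy   [differs from x^2 + xy: not invariant]
(B) x^2 - y^2  ->  (2x)^2 - (y/2)^2 = 4x^2 - y^2/4   [differs from x^2 - y^2: not invariant]
(C) x^2 + y^2  ->  (2x)^2 + (y/2)^2 = 4x^2 + y^2/4   [differs from x^2 + y^2: not invariant]
(D) xy  ->  (2x)(y/2) = xy   [equals xy: invariant]

Only option (D), xy, is unchanged by the transformation.
The factors 2 and 1/2 cancel only in the pure product xy.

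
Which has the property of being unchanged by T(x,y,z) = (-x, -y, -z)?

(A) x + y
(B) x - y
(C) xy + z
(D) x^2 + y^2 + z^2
D

Apply T(x,y,z) = (-x, -y, -z) to each option, i.e. replace (x, y, z) by the transformed coordinates.
Substitute the transformed coordinates into each option and compare with the original:
(A) x + y  ->  (-x) + (-y) = -x - y   [differs from x + y: not invariant]
(B) x - y  ->  (-x) - (-y) = -x + y   [differs from x - y: not invariant]
(C) xy + z  ->  (-x)(-y) + (-z) = xy - z   [differs from xy + z: not invariant]
(D) x^2 + y^2 + z^2  ->  (-x)^2 + (-y)^2 + (-z)^2 = x^2 + y^2 + z^2   [equals x^2 + y^2 + z^2: invariant]

Only option (D), x^2 + y^2 + z^2, is unchanged by the transformation.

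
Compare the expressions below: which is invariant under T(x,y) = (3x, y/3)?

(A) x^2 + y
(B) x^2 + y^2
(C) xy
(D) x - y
C

An expression E(x,y) is invariant under T if E(T(x,y)) = E(x,y). Here T(x,y) = (3x, y/3).
Substitute the transformed coordinates into each option and compare with the original:
(A) x^2 + y  ->  (3x)^2 + (y/3) = 9x^2 + y/3   [differs from x^2 + y: not invariant]
(B) x^2 + y^2  ->  (3x)^2 + (y/3)^2 = 9x^2 + y^2/9   [differs from x^2 + y^2: not invariant]
(C) xy  ->  (3x)(y/3) = xy   [equals xy: invariant]
(D) x - y  ->  (3x) - (y/3) = 3x - y/3   [differs from x - y: not invariant]

Only option (C), xy, is unchanged by the transformation.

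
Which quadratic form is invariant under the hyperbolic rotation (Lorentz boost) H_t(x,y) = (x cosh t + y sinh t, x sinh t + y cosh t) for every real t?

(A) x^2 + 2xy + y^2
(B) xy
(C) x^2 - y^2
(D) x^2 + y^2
C

Write x' = x cosh t + y sinh t, y' = x sinh t + y cosh t and substitute into each option:
(A) x^2 + 2xy + y^2: (x' + y')^2 with x' + y' = (x + y)(cosh t + sinh t) = (x + y)e^t, so it becomes (x + y)^2 e^(2t)   [not invariant for t != 0]
(B) xy: (x cosh t + y sinh t)(x sinh t + y cosh t) = xy(cosh^2 t + sinh^2 t) + (x^2 + y^2) sinh t cosh t = xy cosh 2t + (x^2 + y^2)(sinh 2t)/2   [not invariant for t != 0]
(C) x^2 - y^2: (x cosh t + y sinh t)^2 - (x sinh t + y cosh t)^2 = x^2(cosh^2 t - sinh^2 t) + 2xy(cosh t sinh t - sinh t cosh t) + y^2(sinh^2 t - cosh^2 t) = x^2 - y^2   [invariant, using cosh^2 t - sinh^2 t = 1]
(D) x^2 + y^2: (x cosh t + y sinh t)^2 + (x sinh t + y cosh t)^2 = (x^2 + y^2)(cosh^2 t + sinh^2 t) + 4xy sinh t cosh t = (x^2 + y^2) cosh 2t + 2xy sinh 2t   [not invariant for t != 0]

Only (C) x^2 - y^2 is unchanged; it is the Minkowski form preserved by Lorentz boosts, just as x^2 + y^2 is preserved by ordinary rotations.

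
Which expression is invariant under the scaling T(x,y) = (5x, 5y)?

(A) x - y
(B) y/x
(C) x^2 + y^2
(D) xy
B

Under the uniform scaling T(x,y) = (5x, 5y):
Substitute the transformed coordinates into each option and compare with the original:
(A) x - y  ->  (5x) - (5y) = 5x - 5y   [differs from x - y: not invariant]
(B) y/x  ->  (5y)/(5x) = y/x   [equals y/x: invariant]
(C) x^2 + y^2  ->  (5x)^2 + (5y)^2 = 25x^2 + 25y^2   [differs from x^2 + y^2: not invariant]
(D) xy  ->  (5x)(5y) = 25xy   [differs from xy: not invariant]

Only option (B), y/x, is unchanged by the transformation.
The common factor 5 cancels in a ratio of coordinates, while sums, products and sums of squares pick up factors of 5 or 25.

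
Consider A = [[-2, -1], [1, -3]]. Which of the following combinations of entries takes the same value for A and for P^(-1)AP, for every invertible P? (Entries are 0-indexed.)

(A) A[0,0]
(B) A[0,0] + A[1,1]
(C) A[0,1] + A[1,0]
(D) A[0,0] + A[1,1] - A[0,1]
B

A[0,0] + A[1,1] is the trace of A. By the cyclic property of the trace, tr(P^(-1)AP) = tr(APP^(-1)) = tr(A), so it is the same for every matrix similar to A.

The other combinations are not similarity invariants. For example, take P = [[1, 2], [0, 1]] (det P = 1), so P^(-1) = [[1, -2], [0, 1]] and
B = P^(-1)AP = [[-4, -3], [1, -1]].
Evaluating each option on A and on B:
(A) A[0,0]: -2 for A, -4 for B -> changes
(B) A[0,0] + A[1,1]: -5 for A, -5 for B -> unchanged
(C) A[0,1] + A[1,0]: 0 for A, -2 for B -> changes
(D) A[0,0] + A[1,1] - A[0,1]: -4 for A, -2 for B -> changes

Only (B) A[0,0] + A[1,1] = -5 survives (and it does so for every P, not just this one), so it is the invariant.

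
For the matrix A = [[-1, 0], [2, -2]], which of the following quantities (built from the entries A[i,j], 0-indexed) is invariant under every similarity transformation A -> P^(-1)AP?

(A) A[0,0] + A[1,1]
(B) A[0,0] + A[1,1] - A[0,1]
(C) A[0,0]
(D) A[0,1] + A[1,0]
A

A[0,0] + A[1,1] is the trace of A. By the cyclic property of the trace, tr(P^(-1)AP) = tr(APP^(-1)) = tr(A), so it is the same for every matrix similar to A.

The other combinations are not similarity invariants. For example, take P = [[1, 2], [0, 1]] (det P = 1), so P^(-1) = [[1, -2], [0, 1]] and
B = P^(-1)AP = [[-5, -6], [2, 2]].
Evaluating each option on A and on B:
(A) A[0,0] + A[1,1]: -3 for A, -3 for B -> unchanged
(B) A[0,0] + A[1,1] - A[0,1]: -3 for A, 3 for B -> changes
(C) A[0,0]: -1 for A, -5 for B -> changes
(D) A[0,1] + A[1,0]: 2 for A, -4 for B -> changes

Only (A) A[0,0] + A[1,1] = -3 survives (and it does so for every P, not just this one), so it is the invariant.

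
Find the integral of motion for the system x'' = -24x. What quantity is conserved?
E = (x')^2 + 24x^2

Multiply the equation by x':
x' * x'' = -24x * x'
The left side is d/dt[(x')^2/2] and the right side is d/dt[-24x^2/2], so
d/dt[(x')^2/2 + 24x^2/2] = 0, i.e. (x')^2/2 + 24x^2/2 = constant.
Multiplying by 2, the integral of motion is E = (x')^2 + 24x^2.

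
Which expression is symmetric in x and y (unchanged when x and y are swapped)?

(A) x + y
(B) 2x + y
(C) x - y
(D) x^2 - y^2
A

A symmetric expression is unchanged when the variables are permuted; here the transformation to test is the swap (x, y) -> (y, x).
Substitute the transformed coordinates into each option and compare with the original:
(A) x + y  ->  (y) + (x) = x + y   [equals x + y: invariant]
(B) 2x + y  ->  2(y) + (x) = x + 2y   [differs from 2x + y: not invariant]
(C) x - y  ->  (y) - (x) = -x + y   [differs from x - y: not invariant]
(D) x^2 - y^2  ->  (y)^2 - (x)^2 = -x^2 + y^2   [differs from x^2 - y^2: not invariant]

Only option (A), x + y, is unchanged by the transformation.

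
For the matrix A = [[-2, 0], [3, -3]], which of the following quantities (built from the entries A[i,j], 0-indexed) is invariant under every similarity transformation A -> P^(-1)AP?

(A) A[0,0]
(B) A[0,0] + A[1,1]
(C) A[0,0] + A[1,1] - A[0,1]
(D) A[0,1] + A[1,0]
B

A[0,0] + A[1,1] is the trace of A. By the cyclic property of the trace, tr(P^(-1)AP) = tr(APP^(-1)) = tr(A), so it is the same for every matrix similar to A.

The other combinations are not similarity invariants. For example, take P = [[1, 2], [0, 1]] (det P = 1), so P^(-1) = [[1, -2], [0, 1]] and
B = P^(-1)AP = [[-8, -10], [3, 3]].
Evaluating each option on A and on B:
(A) A[0,0]: -2 for A, -8 for B -> changes
(B) A[0,0] + A[1,1]: -5 for A, -5 for B -> unchanged
(C) A[0,0] + A[1,1] - A[0,1]: -5 for A, 5 for B -> changes
(D) A[0,1] + A[1,0]: 3 for A, -7 for B -> changes

Only (B) A[0,0] + A[1,1] = -5 survives (and it does so for every P, not just this one), so it is the invariant.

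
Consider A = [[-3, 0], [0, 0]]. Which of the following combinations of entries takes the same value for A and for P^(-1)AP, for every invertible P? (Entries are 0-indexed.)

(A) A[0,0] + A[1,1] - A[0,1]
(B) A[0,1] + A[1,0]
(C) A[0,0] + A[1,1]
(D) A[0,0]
C

A[0,0] + A[1,1] is the trace of A. By the cyclic property of the trace, tr(P^(-1)AP) = tr(APP^(-1)) = tr(A), so it is the same for every matrix similar to A.

The other combinations are not similarity invariants. For example, take P = [[2, 1], [1, 1]] (det P = 1), so P^(-1) = [[1, -1], [-1, 2]] and
B = P^(-1)AP = [[-6, -3], [6, 3]].
Evaluating each option on A and on B:
(A) A[0,0] + A[1,1] - A[0,1]: -3 for A, 0 for B -> changes
(B) A[0,1] + A[1,0]: 0 for A, 3 for B -> changes
(C) A[0,0] + A[1,1]: -3 for A, -3 for B -> unchanged
(D) A[0,0]: -3 for A, -6 for B -> changes

Only (C) A[0,0] + A[1,1] = -3 survives (and it does so for every P, not just this one), so it is the invariant.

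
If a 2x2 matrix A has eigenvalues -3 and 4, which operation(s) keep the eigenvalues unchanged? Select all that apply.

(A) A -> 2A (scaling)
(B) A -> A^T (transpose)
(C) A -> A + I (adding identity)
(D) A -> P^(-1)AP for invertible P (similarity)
B and D

Eigenvalues are preserved by:
1. Similarity transformations: A -> P^(-1)AP (same characteristic polynomial)
2. Transpose: A^T has the same eigenvalues as A

Eigenvalues are NOT preserved by:
- Adding identity: eigenvalues become -3+1, 4+1
- Scaling: eigenvalues become -6, 8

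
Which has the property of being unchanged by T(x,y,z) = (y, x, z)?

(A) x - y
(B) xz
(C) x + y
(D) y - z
C

Apply T(x,y,z) = (y, x, z) to each option, i.e. replace (x, y, z) by the transformed coordinates.
Substitute the transformed coordinates into each option and compare with the original:
(A) x - y  ->  (y) - (x) = -x + y   [differs from x - y: not invariant]
(B) xz  ->  (y)(z) = yz   [differs from xz: not invariant]
(C) x + y  ->  (y) + (x) = x + y   [equals x + y: invariant]
(D) y - z  ->  (x) - (z) = x - z   [differs from y - z: not invariant]

Only option (C), x + y, is unchanged by the transformation.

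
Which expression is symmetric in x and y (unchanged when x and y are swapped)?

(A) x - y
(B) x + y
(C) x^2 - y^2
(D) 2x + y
B

A symmetric expression is unchanged when the variables are permuted; here the transformation to test is the swap (x, y) -> (y, x).
Substitute the transformed coordinates into each option and compare with the original:
(A) x - y  ->  (y) - (x) = -x + y   [differs from x - y: not invariant]
(B) x + y  ->  (y) + (x) = x + y   [equals x + y: invariant]
(C) x^2 - y^2  ->  (y)^2 - (x)^2 = -x^2 + y^2   [differs from x^2 - y^2: not invariant]
(D) 2x + y  ->  2(y) + (x) = x + 2y   [differs from 2x + y: not invariant]

Only option (B), x + y, is unchanged by the transformation.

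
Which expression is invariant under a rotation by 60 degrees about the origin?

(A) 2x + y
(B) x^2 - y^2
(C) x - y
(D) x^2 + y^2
D

A rotation by 60 degrees sends (x, y) to (x/2 - sqrt(3)y/2, sqrt(3)x/2 + y/2).
Substitute the transformed coordinates into each option and compare with the original:
(A) 2x + y  ->  2(x/2 - sqrt(3)y/2) + (sqrt(3)x/2 + y/2) = sqrt(3)x/2 + x - sqrt(3)y + y/2   [differs from 2x + y: not invariant]
(B) x^2 - y^2  ->  (x/2 - sqrt(3)y/2)^2 - (sqrt(3)x/2 + y/2)^2 = -x^2/2 - sqrt(3)xy + y^2/2   [differs from x^2 - y^2: not invariant]
(C) x - y  ->  (x/2 - sqrt(3)y/2) - (sqrt(3)x/2 + y/2) = -sqrt(3)x/2 + x/2 - sqrt(3)y/2 - y/2   [differs from x - y: not invariant]
(D) x^2 + y^2  ->  (x/2 - sqrt(3)y/2)^2 + (sqrt(3)x/2 + y/2)^2 = x^2 + y^2   [equals x^2 + y^2: invariant]

Only option (D), x^2 + y^2, is unchanged by the transformation.
Geometrically, x^2 + y^2 is the squared distance from the origin, which every rotation about the origin preserves.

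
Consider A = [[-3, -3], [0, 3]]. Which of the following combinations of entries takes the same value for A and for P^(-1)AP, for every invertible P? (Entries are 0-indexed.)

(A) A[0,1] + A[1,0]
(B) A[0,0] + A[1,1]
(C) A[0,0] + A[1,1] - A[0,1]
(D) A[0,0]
B

A[0,0] + A[1,1] is the trace of A. By the cyclic property of the trace, tr(P^(-1)AP) = tr(APP^(-1)) = tr(A), so it is the same for every matrix similar to A.

The other combinations are not similarity invariants. For example, take P = [[2, 1], [1, 1]] (det P = 1), so P^(-1) = [[1, -1], [-1, 2]] and
B = P^(-1)AP = [[-12, -9], [15, 12]].
Evaluating each option on A and on B:
(A) A[0,1] + A[1,0]: -3 for A, 6 for B -> changes
(B) A[0,0] + A[1,1]: 0 for A, 0 for B -> unchanged
(C) A[0,0] + A[1,1] - A[0,1]: 3 for A, 9 for B -> changes
(D) A[0,0]: -3 for A, -12 for B -> changes

Only (B) A[0,0] + A[1,1] = 0 survives (and it does so for every P, not just this one), so it is the invariant.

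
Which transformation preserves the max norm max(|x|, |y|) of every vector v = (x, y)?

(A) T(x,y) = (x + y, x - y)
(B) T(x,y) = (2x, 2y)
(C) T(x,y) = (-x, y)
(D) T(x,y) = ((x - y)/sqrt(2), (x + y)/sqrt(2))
C

A transformation preserves a norm if ||T(v)|| = ||v|| for every v; a single vector where the norm changes rules an option out.

(A) T(x,y) = (x + y, x - y): v = (1, 1) has norm max(|1|, |1|) = 1, but T(v) = (2, 0) has norm 2 -- not preserved.
(B) T(x,y) = (2x, 2y): v = (1, 0) has norm max(|1|, |0|) = 1, but T(v) = (2, 0) has norm 2 -- not preserved.
(C) T(x,y) = (-x, y): preserves the norm -- it only permutes the coordinates and/or flips signs, which leaves max(|x|, |y|) unchanged.
(D) T(x,y) = ((x - y)/sqrt(2), (x + y)/sqrt(2)): v = (1, 0) has norm max(|1|, |0|) = 1, but T(v) = (sqrt(2)/2, sqrt(2)/2) has norm sqrt(2)/2 -- not preserved.

Therefore the answer is (C).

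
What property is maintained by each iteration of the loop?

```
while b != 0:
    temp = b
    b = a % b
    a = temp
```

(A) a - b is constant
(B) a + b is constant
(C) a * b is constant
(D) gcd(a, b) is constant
D

A loop invariant must hold before the first iteration and be re-established by every execution of the body.

(D) gcd(a, b) is constant: One iteration replaces (a, b) by (b, a mod b). Since a mod b = a - q*b for an integer q, any common divisor of a and b divides b and a mod b, and conversely; hence gcd(b, a mod b) = gcd(a, b). For instance (29, 8) -> (8, 5) keeps gcd = 1. At exit b = 0 and a = gcd of the original inputs.

The other options fail:
(A) a - b is constant: e.g. (a, b) = (29, 8) -> (8, 5): the difference goes from 21 to 3.
(B) a + b is constant: e.g. (a, b) = (29, 8) -> (8, 5): the sum goes from 37 to 13.
(C) a * b is constant: e.g. (a, b) = (29, 8) -> (8, 5): the product goes from 232 to 40.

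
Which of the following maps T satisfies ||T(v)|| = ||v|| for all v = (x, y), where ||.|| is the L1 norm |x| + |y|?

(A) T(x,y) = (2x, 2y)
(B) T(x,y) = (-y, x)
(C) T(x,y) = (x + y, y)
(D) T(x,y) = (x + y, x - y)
B

A transformation preserves a norm if ||T(v)|| = ||v|| for every v; a single vector where the norm changes rules an option out.

(A) T(x,y) = (2x, 2y): v = (1, 0) has norm |1| + |0| = 1, but T(v) = (2, 0) has norm 2 -- not preserved.
(B) T(x,y) = (-y, x): preserves the norm -- it only permutes the coordinates and/or flips signs, which leaves |x| + |y| unchanged.
(C) T(x,y) = (x + y, y): v = (0, 1) has norm |0| + |1| = 1, but T(v) = (1, 1) has norm 2 -- not preserved.
(D) T(x,y) = (x + y, x - y): v = (1, 0) has norm |1| + |0| = 1, but T(v) = (1, 1) has norm 2 -- not preserved.

Therefore the answer is (B).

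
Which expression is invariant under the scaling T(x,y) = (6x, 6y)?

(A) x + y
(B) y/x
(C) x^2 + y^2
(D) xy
B

Under the uniform scaling T(x,y) = (6x, 6y):
Substitute the transformed coordinates into each option and compare with the original:
(A) x + y  ->  (6x) + (6y) = 6x + 6y   [differs from x + y: not invariant]
(B) y/x  ->  (6y)/(6x) = y/x   [equals y/x: invariant]
(C) x^2 + y^2  ->  (6x)^2 + (6y)^2 = 36x^2 + 36y^2   [differs from x^2 + y^2: not invariant]
(D) xy  ->  (6x)(6y) = 36xy   [differs from xy: not invariant]

Only option (B), y/x, is unchanged by the transformation.
The common factor 6 cancels in a ratio of coordinates, while sums, products and sums of squares pick up factors of 6 or 36.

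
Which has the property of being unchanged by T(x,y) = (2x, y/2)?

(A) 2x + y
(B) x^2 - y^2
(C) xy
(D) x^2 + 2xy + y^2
C

An expression E(x,y) is invariant under T if E(T(x,y)) = E(x,y). Here T(x,y) = (2x, y/2).
Substitute the transformed coordinates into each option and compare with the original:
(A) 2x + y  ->  2(2x) + (y/2) = 4x + y/2   [differs from 2x + y: not invariant]
(B) x^2 - y^2  ->  (2x)^2 - (y/2)^2 = 4x^2 - y^2/4   [differs from x^2 - y^2: not invariant]
(C) xy  ->  (2x)(y/2) = xy   [equals xy: invariant]
(D) x^2 + 2xy + y^2  ->  (2x)^2 + 2(2x)(y/2) + (y/2)^2 = 4x^2 + 2xy + y^2/4   [differs from x^2 + 2xy + y^2: not invariant]

Only option (C), xy, is unchanged by the transformation.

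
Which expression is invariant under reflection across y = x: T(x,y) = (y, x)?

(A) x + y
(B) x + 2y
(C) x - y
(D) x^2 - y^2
A

The map is reflection across y = x: T(x,y) = (y, x).
Substitute the transformed coordinates into each option and compare with the original:
(A) x + y  ->  (y) + (x) = x + y   [equals x + y: invariant]
(B) x + 2y  ->  (y) + 2(x) = 2x + y   [differs from x + 2y: not invariant]
(C) x - y  ->  (y) - (x) = -x + y   [differs from x - y: not invariant]
(D) x^2 - y^2  ->  (y)^2 - (x)^2 = -x^2 + y^2   [differs from x^2 - y^2: not invariant]

Only option (A), x + y, is unchanged by the transformation.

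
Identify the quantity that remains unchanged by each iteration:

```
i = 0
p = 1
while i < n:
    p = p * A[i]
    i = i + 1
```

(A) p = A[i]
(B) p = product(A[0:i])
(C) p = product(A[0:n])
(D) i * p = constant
B

A loop invariant must hold before the first iteration and be re-established by every execution of the body.

(B) p = product(A[0:i]): Initially i = 0 and p = 1 = product of the empty slice A[0:0]. If p = product(A[0:i]) holds at the top of an iteration, the body sets p to product(A[0:i]) * A[i] = product(A[0:i+1]) and then i to i+1, so the property is restored. At exit i = n, giving p = product(A[0:n]).

The other options fail:
(A) p = A[i]: after the first iteration p = A[0] but i = 1; in general p is a product of several elements, not a single one.
(C) p = product(A[0:n]): false before the loop (p = 1, not the full product) -- it only becomes true at exit.
(D) i * p = constant: initially i * p = 0, but after one iteration it is 1 * A[0], which is nonzero in general.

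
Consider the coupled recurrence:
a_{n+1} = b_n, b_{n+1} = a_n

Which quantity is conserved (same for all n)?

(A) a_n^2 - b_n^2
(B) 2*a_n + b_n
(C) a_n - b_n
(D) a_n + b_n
D

Replace a_n by a_{n+1} = b_n and b_n by b_{n+1} = a_n in each option and simplify:
(A) a_n^2 - b_n^2  ->  (b_n)^2 - (a_n)^2 = -a_n^2 + b_n^2   [not conserved]
(B) 2*a_n + b_n  ->  2*(b_n) + (a_n) = a_n + 2*b_n   [not conserved]
(C) a_n - b_n  ->  (b_n) - (a_n) = -a_n + b_n   [not conserved]
(D) a_n + b_n  ->  (b_n) + (a_n) = a_n + b_n   [conserved]

Only (D) a_n + b_n returns to itself after one step, so it is the conserved quantity.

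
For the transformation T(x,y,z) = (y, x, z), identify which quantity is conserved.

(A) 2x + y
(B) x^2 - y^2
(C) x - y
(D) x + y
D

Apply T(x,y,z) = (y, x, z) to each option, i.e. replace (x, y, z) by the transformed coordinates.
Substitute the transformed coordinates into each option and compare with the original:
(A) 2x + y  ->  2(y) + (x) = x + 2y   [differs from 2x + y: not invariant]
(B) x^2 - y^2  ->  (y)^2 - (x)^2 = -x^2 + y^2   [differs from x^2 - y^2: not invariant]
(C) x - y  ->  (y) - (x) = -x + y   [differs from x - y: not invariant]
(D) x + y  ->  (y) + (x) = x + y   [equals x + y: invariant]

Only option (D), x + y, is unchanged by the transformation.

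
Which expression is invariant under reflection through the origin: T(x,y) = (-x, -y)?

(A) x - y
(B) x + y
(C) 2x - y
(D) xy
D

The map is reflection through the origin: T(x,y) = (-x, -y).
Substitute the transformed coordinates into each option and compare with the original:
(A) x - y  ->  (-x) - (-y) = -x + y   [differs from x - y: not invariant]
(B) x + y  ->  (-x) + (-y) = -x - y   [differs from x + y: not invariant]
(C) 2x - y  ->  2(-x) - (-y) = -2x + y   [differs from 2x - y: not invariant]
(D) xy  ->  (-x)(-y) = xy   [equals xy: invariant]

Only option (D), xy, is unchanged by the transformation.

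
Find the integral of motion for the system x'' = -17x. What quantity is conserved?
E = (x')^2 + 17x^2

Multiply the equation by x':
x' * x'' = -17x * x'
The left side is d/dt[(x')^2/2] and the right side is d/dt[-17x^2/2], so
d/dt[(x')^2/2 + 17x^2/2] = 0, i.e. (x')^2/2 + 17x^2/2 = constant.
Multiplying by 2, the integral of motion is E = (x')^2 + 17x^2.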